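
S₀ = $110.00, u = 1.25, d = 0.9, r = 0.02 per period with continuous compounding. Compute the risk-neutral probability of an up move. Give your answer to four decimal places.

Risk-neutral probability p = (e^0.02 − 0.9)/(1.25 − 0.9) = 0.1202/0.3500 = 0.3434

p = 0.3434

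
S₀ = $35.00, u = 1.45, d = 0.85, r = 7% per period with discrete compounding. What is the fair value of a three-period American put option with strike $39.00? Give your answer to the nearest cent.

Risk-neutral probability p = (1 + 0.07 − 0.85)/(1.45 − 0.85) = 0.2200/0.6000 = 0.3667
Terminal stock prices: S_uuu = 106.7, S_uud = 62.55, S_udd = 36.67, S_ddd = 21.49
Terminal payoffs (K − S): max(-67.7, 0) = 0, max(-23.55, 0) = 0, max(2.333, 0) = 2.333, max(17.51, 0) = 17.51
Node uu (S = 73.59): continuation = 1/1.07·[0.3667·0.0000 + 0.6333·0.0000] = 0.0000; exercise value = 0.0000 ≤ continuation, so V_uu = 0.0000
Node ud (S = 43.14): continuation = 1/1.07·[0.3667·0.0000 + 0.6333·2.3331] = 1.3810; exercise value = 0.0000 ≤ continuation, so V_ud = 1.3810
Node dd (S = 25.29): continuation = 1/1.07·[0.3667·2.3331 + 0.6333·17.5056] = 11.1611; exercise value = 13.7125 > continuation, so V_dd = 13.7125 (exercise)
Node u (S = 50.75): continuation = 1/1.07·[0.3667·0.0000 + 0.6333·1.3810] = 0.8174; exercise value = 0.0000 ≤ continuation, so V_u = 0.8174
Node d (S = 29.75): continuation = 1/1.07·[0.3667·1.3810 + 0.6333·13.7125] = 8.5897; exercise value = 9.2500 > continuation, so V_d = 9.2500 (exercise)
Node 0 (S = 35): continuation = 1/1.07·[0.3667·0.8174 + 0.6333·9.2500] = 5.7552; exercise value = 4.0000 ≤ continuation, so V_0 = 5.7552

$5.76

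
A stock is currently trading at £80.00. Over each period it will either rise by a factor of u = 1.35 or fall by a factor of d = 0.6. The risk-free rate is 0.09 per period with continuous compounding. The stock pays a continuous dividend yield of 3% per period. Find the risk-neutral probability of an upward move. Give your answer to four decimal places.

Per-period risk-free factor R = e^0.09 = 1.0942; dividend-adjusted growth = e^(0.09−0.03) = 1.0618.
Risk-neutral probability p = (1.0618 − 0.6)/(1.35 − 0.6) = 0.4618/0.7500 = 0.6158

p = 0.6158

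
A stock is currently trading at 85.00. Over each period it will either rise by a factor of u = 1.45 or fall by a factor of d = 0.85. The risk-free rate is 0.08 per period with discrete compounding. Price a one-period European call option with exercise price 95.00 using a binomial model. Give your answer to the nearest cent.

10.03

Risk-neutral probability p = (1 + 0.08 − 0.85)/(1.45 − 0.85) = 0.2300/0.6000 = 0.3833
Terminal stock prices: S_u = 123.2, S_d = 72.25
Terminal payoffs (S − K): max(28.25, 0) = 28.25, max(-22.75, 0) = 0
Node 0 (S = 85): V_0 = 1/1.08·[0.3833·28.2500 + 0.6167·0.0000] = 10.0270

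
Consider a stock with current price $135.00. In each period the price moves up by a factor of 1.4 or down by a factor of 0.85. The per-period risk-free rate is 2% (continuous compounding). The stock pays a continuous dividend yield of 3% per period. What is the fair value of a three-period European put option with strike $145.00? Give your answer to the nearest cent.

Per-period risk-free factor R = e^0.02 = 1.0202; dividend-adjusted growth = e^(0.02−0.03) = 0.9900.
Risk-neutral probability p = (0.9900 − 0.85)/(1.4 − 0.85) = 0.1400/0.5500 = 0.2546
Terminal stock prices: S_uuu = 370.4, S_uud = 224.9, S_udd = 136.6, S_ddd = 82.91
Terminal payoffs (K − S): max(-225.4, 0) = 0, max(-79.91, 0) = 0, max(8.448, 0) = 8.448, max(62.09, 0) = 62.09
Node uu (S = 264.6): V_uu = e^(−0.02)·[0.2546·0.0000 + 0.7454·0.0000] = 0.0000
Node ud (S = 160.7): V_ud = e^(−0.02)·[0.2546·0.0000 + 0.7454·8.4475] = 6.1718
Node dd (S = 97.54): V_dd = e^(−0.02)·[0.2546·8.4475 + 0.7454·62.0931] = 47.4740
Node u (S = 189): V_u = e^(−0.02)·[0.2546·0.0000 + 0.7454·6.1718] = 4.5091
Node d (S = 114.8): V_d = e^(−0.02)·[0.2546·6.1718 + 0.7454·47.4740] = 36.2252
Node 0 (S = 135): V_0 = e^(−0.02)·[0.2546·4.5091 + 0.7454·36.2252] = 27.5917

$27.59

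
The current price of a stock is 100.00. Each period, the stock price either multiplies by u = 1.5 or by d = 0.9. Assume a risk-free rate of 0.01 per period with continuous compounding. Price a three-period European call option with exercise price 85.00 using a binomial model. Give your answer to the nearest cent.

Risk-neutral probability p = (e^0.01 − 0.9)/(1.5 − 0.9) = 0.1101/0.6000 = 0.1834
Terminal stock prices: S_uuu = 337.5, S_uud = 202.5, S_udd = 121.5, S_ddd = 72.9
Terminal payoffs (S − K): max(252.5, 0) = 252.5, max(117.5, 0) = 117.5, max(36.5, 0) = 36.5, max(-12.1, 0) = 0
Node uu (S = 225): V_uu = e^(−0.01)·[0.1834·252.5000 + 0.8166·117.5000] = 140.8458
Node ud (S = 135): V_ud = e^(−0.01)·[0.1834·117.5000 + 0.8166·36.5000] = 50.8458
Node dd (S = 81): V_dd = e^(−0.01)·[0.1834·36.5000 + 0.8166·0.0000] = 6.6281
Node u (S = 150): V_u = e^(−0.01)·[0.1834·140.8458 + 0.8166·50.8458] = 66.6831
Node d (S = 90): V_d = e^(−0.01)·[0.1834·50.8458 + 0.8166·6.6281] = 14.5917
Node 0 (S = 100): V_0 = e^(−0.01)·[0.1834·66.6831 + 0.8166·14.5917] = 23.9059

23.91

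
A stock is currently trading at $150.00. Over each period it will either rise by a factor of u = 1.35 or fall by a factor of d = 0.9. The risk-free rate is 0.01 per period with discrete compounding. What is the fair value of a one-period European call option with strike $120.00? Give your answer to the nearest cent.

Risk-neutral probability p = (1 + 0.01 − 0.9)/(1.35 − 0.9) = 0.1100/0.4500 = 0.2444
Terminal stock prices: S_u = 202.5, S_d = 135
Terminal payoffs (S − K): max(82.5, 0) = 82.5, max(15, 0) = 15
Node 0 (S = 150): V_0 = 1/1.01·[0.2444·82.5000 + 0.7556·15.0000] = 31.1881

$31.19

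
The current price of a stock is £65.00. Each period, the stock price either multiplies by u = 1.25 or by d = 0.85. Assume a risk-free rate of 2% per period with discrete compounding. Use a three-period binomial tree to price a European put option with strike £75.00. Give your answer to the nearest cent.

£12.76

Risk-neutral probability p = (1 + 0.02 − 0.85)/(1.25 − 0.85) = 0.1700/0.4000 = 0.4250
Terminal stock prices: S_uuu = 127, S_uud = 86.33, S_udd = 58.7, S_ddd = 39.92
Terminal payoffs (K − S): max(-51.95, 0) = 0, max(-11.33, 0) = 0, max(16.3, 0) = 16.3, max(35.08, 0) = 35.08
Node uu (S = 101.6): V_uu = 1/1.02·[0.4250·0.0000 + 0.5750·0.0000] = 0.0000
Node ud (S = 69.06): V_ud = 1/1.02·[0.4250·0.0000 + 0.5750·16.2969] = 9.1870
Node dd (S = 46.96): V_dd = 1/1.02·[0.4250·16.2969 + 0.5750·35.0819] = 26.5669
Node u (S = 81.25): V_u = 1/1.02·[0.4250·0.0000 + 0.5750·9.1870] = 5.1789
Node d (S = 55.25): V_d = 1/1.02·[0.4250·9.1870 + 0.5750·26.5669] = 18.8043
Node 0 (S = 65): V_0 = 1/1.02·[0.4250·5.1789 + 0.5750·18.8043] = 12.7584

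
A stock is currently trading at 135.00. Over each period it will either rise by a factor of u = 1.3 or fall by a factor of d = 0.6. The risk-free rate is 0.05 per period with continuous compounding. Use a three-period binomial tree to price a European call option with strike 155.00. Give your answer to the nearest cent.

32.65

Risk-neutral probability p = (e^0.05 − 0.6)/(1.3 − 0.6) = 0.4513/0.7000 = 0.6447
Terminal stock prices: S_uuu = 296.6, S_uud = 136.9, S_udd = 63.18, S_ddd = 29.16
Terminal payoffs (S − K): max(141.6, 0) = 141.6, max(-18.11, 0) = 0, max(-91.82, 0) = 0, max(-125.8, 0) = 0
Node uu (S = 228.2): V_uu = e^(−0.05)·[0.6447·141.5950 + 0.3553·0.0000] = 86.8306
Node ud (S = 105.3): V_ud = e^(−0.05)·[0.6447·0.0000 + 0.3553·0.0000] = 0.0000
Node dd (S = 48.6): V_dd = e^(−0.05)·[0.6447·0.0000 + 0.3553·0.0000] = 0.0000
Node u (S = 175.5): V_u = e^(−0.05)·[0.6447·86.8306 + 0.3553·0.0000] = 53.2473
Node d (S = 81): V_d = e^(−0.05)·[0.6447·0.0000 + 0.3553·0.0000] = 0.0000
Node 0 (S = 135): V_0 = e^(−0.05)·[0.6447·53.2473 + 0.3553·0.0000] = 32.6529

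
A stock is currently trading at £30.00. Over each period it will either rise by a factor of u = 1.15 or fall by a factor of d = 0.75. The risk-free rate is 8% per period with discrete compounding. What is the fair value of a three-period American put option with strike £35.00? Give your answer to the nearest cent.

£5.00

Risk-neutral probability p = (1 + 0.08 − 0.75)/(1.15 − 0.75) = 0.3300/0.4000 = 0.8250
Terminal stock prices: S_uuu = 45.63, S_uud = 29.76, S_udd = 19.41, S_ddd = 12.66
Terminal payoffs (K − S): max(-10.63, 0) = 0, max(5.244, 0) = 5.244, max(15.59, 0) = 15.59, max(22.34, 0) = 22.34
Node uu (S = 39.67): continuation = 1/1.08·[0.8250·0.0000 + 0.1750·5.2438] = 0.8497; exercise value = 0.0000 ≤ continuation, so V_uu = 0.8497
Node ud (S = 25.88): continuation = 1/1.08·[0.8250·5.2438 + 0.1750·15.5938] = 6.5324; exercise value = 9.1250 > continuation, so V_ud = 9.1250 (exercise)
Node dd (S = 16.88): continuation = 1/1.08·[0.8250·15.5938 + 0.1750·22.3438] = 15.5324; exercise value = 18.1250 > continuation, so V_dd = 18.1250 (exercise)
Node u (S = 34.5): continuation = 1/1.08·[0.8250·0.8497 + 0.1750·9.1250] = 2.1277; exercise value = 0.5000 ≤ continuation, so V_u = 2.1277
Node d (S = 22.5): continuation = 1/1.08·[0.8250·9.1250 + 0.1750·18.1250] = 9.9074; exercise value = 12.5000 > continuation, so V_d = 12.5000 (exercise)
Node 0 (S = 30): continuation = 1/1.08·[0.8250·2.1277 + 0.1750·12.5000] = 3.6508; exercise value = 5.0000 > continuation, so V_0 = 5.0000 (exercise)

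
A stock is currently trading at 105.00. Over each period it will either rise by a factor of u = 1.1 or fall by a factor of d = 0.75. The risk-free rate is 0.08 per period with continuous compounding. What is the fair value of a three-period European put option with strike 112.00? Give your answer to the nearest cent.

1.95

Risk-neutral probability p = (e^0.08 − 0.75)/(1.1 − 0.75) = 0.3333/0.3500 = 0.9522
Terminal stock prices: S_uuu = 139.8, S_uud = 95.29, S_udd = 64.97, S_ddd = 44.3
Terminal payoffs (K − S): max(-27.76, 0) = 0, max(16.71, 0) = 16.71, max(47.03, 0) = 47.03, max(67.7, 0) = 67.7
Node uu (S = 127.1): V_uu = e^(−0.08)·[0.9522·0.0000 + 0.0478·16.7125] = 0.7367
Node ud (S = 86.63): V_ud = e^(−0.08)·[0.9522·16.7125 + 0.0478·47.0312] = 16.7640
Node dd (S = 59.06): V_dd = e^(−0.08)·[0.9522·47.0312 + 0.0478·67.7031] = 44.3265
Node u (S = 115.5): V_u = e^(−0.08)·[0.9522·0.7367 + 0.0478·16.7640] = 1.3865
Node d (S = 78.75): V_d = e^(−0.08)·[0.9522·16.7640 + 0.0478·44.3265] = 16.6901
Node 0 (S = 105): V_0 = e^(−0.08)·[0.9522·1.3865 + 0.0478·16.6901] = 1.9545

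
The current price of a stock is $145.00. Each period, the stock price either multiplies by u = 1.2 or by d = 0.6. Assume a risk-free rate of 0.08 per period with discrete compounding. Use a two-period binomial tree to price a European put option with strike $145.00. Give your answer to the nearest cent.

$14.32

Risk-neutral probability p = (1 + 0.08 − 0.6)/(1.2 − 0.6) = 0.4800/0.6000 = 0.8000
Terminal stock prices: S_uu = 208.8, S_ud = 104.4, S_dd = 52.2
Terminal payoffs (K − S): max(-63.8, 0) = 0, max(40.6, 0) = 40.6, max(92.8, 0) = 92.8
Node u (S = 174): V_u = 1/1.08·[0.8000·0.0000 + 0.2000·40.6000] = 7.5185
Node d (S = 87): V_d = 1/1.08·[0.8000·40.6000 + 0.2000·92.8000] = 47.2593
Node 0 (S = 145): V_0 = 1/1.08·[0.8000·7.5185 + 0.2000·47.2593] = 14.3210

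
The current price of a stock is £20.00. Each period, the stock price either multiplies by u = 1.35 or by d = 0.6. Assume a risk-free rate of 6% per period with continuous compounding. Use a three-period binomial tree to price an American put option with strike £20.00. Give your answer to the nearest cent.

£3.69

Risk-neutral probability p = (e^0.06 − 0.6)/(1.35 − 0.6) = 0.4618/0.7500 = 0.6158
Terminal stock prices: S_uuu = 49.21, S_uud = 21.87, S_udd = 9.72, S_ddd = 4.32
Terminal payoffs (K − S): max(-29.21, 0) = 0, max(-1.87, 0) = 0, max(10.28, 0) = 10.28, max(15.68, 0) = 15.68
Node uu (S = 36.45): continuation = e^(−0.06)·[0.6158·0.0000 + 0.3842·0.0000] = 0.0000; exercise value = 0.0000 ≤ continuation, so V_uu = 0.0000
Node ud (S = 16.2): continuation = e^(−0.06)·[0.6158·0.0000 + 0.3842·10.2800] = 3.7197; exercise value = 3.8000 > continuation, so V_ud = 3.8000 (exercise)
Node dd (S = 7.2): continuation = e^(−0.06)·[0.6158·10.2800 + 0.3842·15.6800] = 11.6353; exercise value = 12.8000 > continuation, so V_dd = 12.8000 (exercise)
Node u (S = 27): continuation = e^(−0.06)·[0.6158·0.0000 + 0.3842·3.8000] = 1.3750; exercise value = 0.0000 ≤ continuation, so V_u = 1.3750
Node d (S = 12): continuation = e^(−0.06)·[0.6158·3.8000 + 0.3842·12.8000] = 6.8353; exercise value = 8.0000 > continuation, so V_d = 8.0000 (exercise)
Node 0 (S = 20): continuation = e^(−0.06)·[0.6158·1.3750 + 0.3842·8.0000] = 3.6921; exercise value = 0.0000 ≤ continuation, so V_0 = 3.6921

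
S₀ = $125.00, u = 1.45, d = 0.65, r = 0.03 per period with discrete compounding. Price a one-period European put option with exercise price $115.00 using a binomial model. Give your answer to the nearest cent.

Risk-neutral probability p = (1 + 0.03 − 0.65)/(1.45 − 0.65) = 0.3800/0.8000 = 0.4750
Terminal stock prices: S_u = 181.2, S_d = 81.25
Terminal payoffs (K − S): max(-66.25, 0) = 0, max(33.75, 0) = 33.75
Node 0 (S = 125): V_0 = 1/1.03·[0.4750·0.0000 + 0.5250·33.7500] = 17.2027

$17.20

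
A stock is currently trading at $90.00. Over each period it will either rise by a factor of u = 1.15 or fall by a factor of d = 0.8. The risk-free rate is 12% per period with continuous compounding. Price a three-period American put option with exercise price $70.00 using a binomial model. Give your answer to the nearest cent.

$0.06

Risk-neutral probability p = (e^0.12 − 0.8)/(1.15 − 0.8) = 0.3275/0.3500 = 0.9357
Terminal stock prices: S_uuu = 136.9, S_uud = 95.22, S_udd = 66.24, S_ddd = 46.08
Terminal payoffs (K − S): max(-66.88, 0) = 0, max(-25.22, 0) = 0, max(3.76, 0) = 3.76, max(23.92, 0) = 23.92
Node uu (S = 119): continuation = e^(−0.12)·[0.9357·0.0000 + 0.0643·0.0000] = 0.0000; exercise value = 0.0000 ≤ continuation, so V_uu = 0.0000
Node ud (S = 82.8): continuation = e^(−0.12)·[0.9357·0.0000 + 0.0643·3.7600] = 0.2144; exercise value = 0.0000 ≤ continuation, so V_ud = 0.2144
Node dd (S = 57.6): continuation = e^(−0.12)·[0.9357·3.7600 + 0.0643·23.9200] = 4.4844; exercise value = 12.4000 > continuation, so V_dd = 12.4000 (exercise)
Node u (S = 103.5): continuation = e^(−0.12)·[0.9357·0.0000 + 0.0643·0.2144] = 0.0122; exercise value = 0.0000 ≤ continuation, so V_u = 0.0122
Node d (S = 72): continuation = e^(−0.12)·[0.9357·0.2144 + 0.0643·12.4000] = 0.8850; exercise value = 0.0000 ≤ continuation, so V_d = 0.8850
Node 0 (S = 90): continuation = e^(−0.12)·[0.9357·0.0122 + 0.0643·0.8850] = 0.0606; exercise value = 0.0000 ≤ continuation, so V_0 = 0.0606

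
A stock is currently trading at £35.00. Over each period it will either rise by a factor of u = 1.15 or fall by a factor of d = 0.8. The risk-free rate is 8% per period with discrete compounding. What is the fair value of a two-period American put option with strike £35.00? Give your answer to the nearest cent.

Risk-neutral probability p = (1 + 0.08 − 0.8)/(1.15 − 0.8) = 0.2800/0.3500 = 0.8000
Terminal stock prices: S_uu = 46.29, S_ud = 32.2, S_dd = 22.4
Terminal payoffs (K − S): max(-11.29, 0) = 0, max(2.8, 0) = 2.8, max(12.6, 0) = 12.6
Node u (S = 40.25): continuation = 1/1.08·[0.8000·0.0000 + 0.2000·2.8000] = 0.5185; exercise value = 0.0000 ≤ continuation, so V_u = 0.5185
Node d (S = 28): continuation = 1/1.08·[0.8000·2.8000 + 0.2000·12.6000] = 4.4074; exercise value = 7.0000 > continuation, so V_d = 7.0000 (exercise)
Node 0 (S = 35): continuation = 1/1.08·[0.8000·0.5185 + 0.2000·7.0000] = 1.6804; exercise value = 0.0000 ≤ continuation, so V_0 = 1.6804

£1.68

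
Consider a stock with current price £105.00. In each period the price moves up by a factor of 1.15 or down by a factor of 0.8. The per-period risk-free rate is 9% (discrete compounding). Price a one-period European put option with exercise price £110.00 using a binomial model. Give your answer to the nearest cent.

£4.09

Risk-neutral probability p = (1 + 0.09 − 0.8)/(1.15 − 0.8) = 0.2900/0.3500 = 0.8286
Terminal stock prices: S_u = 120.7, S_d = 84
Terminal payoffs (K − S): max(-10.75, 0) = 0, max(26, 0) = 26
Node 0 (S = 105): V_0 = 1/1.09·[0.8286·0.0000 + 0.1714·26.0000] = 4.0891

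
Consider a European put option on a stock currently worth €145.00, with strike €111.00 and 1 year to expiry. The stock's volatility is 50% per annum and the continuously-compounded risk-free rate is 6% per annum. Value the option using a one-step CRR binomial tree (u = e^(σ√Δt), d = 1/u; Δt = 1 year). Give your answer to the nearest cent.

€12.23

CRR parameters: u = e^(σ√Δt) = e^(0.5·√1) = 1.6487, d = 1/u = 0.6065
Per-period rate: rΔt = 0.06·1 = 0.06, so R = e^0.06 = 1.0618
Risk-neutral probability p = (e^0.06 − 0.6065)/(1.6487 − 0.6065) = 0.4553/1.0422 = 0.4369
Terminal stock prices: S_u = 239.1, S_d = 87.95
Terminal payoffs (K − S): max(-128.1, 0) = 0, max(23.05, 0) = 23.05
Node 0 (S = 145): V_0 = e^(−0.06)·[0.4369·0.0000 + 0.5631·23.0531] = 12.2258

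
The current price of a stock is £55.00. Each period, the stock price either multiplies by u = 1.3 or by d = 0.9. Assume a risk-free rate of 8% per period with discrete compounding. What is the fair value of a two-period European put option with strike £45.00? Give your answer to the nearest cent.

Risk-neutral probability p = (1 + 0.08 − 0.9)/(1.3 − 0.9) = 0.1800/0.4000 = 0.4500
Terminal stock prices: S_uu = 92.95, S_ud = 64.35, S_dd = 44.55
Terminal payoffs (K − S): max(-47.95, 0) = 0, max(-19.35, 0) = 0, max(0.45, 0) = 0.45
Node u (S = 71.5): V_u = 1/1.08·[0.4500·0.0000 + 0.5500·0.0000] = 0.0000
Node d (S = 49.5): V_d = 1/1.08·[0.4500·0.0000 + 0.5500·0.4500] = 0.2292
Node 0 (S = 55): V_0 = 1/1.08·[0.4500·0.0000 + 0.5500·0.2292] = 0.1167

£0.12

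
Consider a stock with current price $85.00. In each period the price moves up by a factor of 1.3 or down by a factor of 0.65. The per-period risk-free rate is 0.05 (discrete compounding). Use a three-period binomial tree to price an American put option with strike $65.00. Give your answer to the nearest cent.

$6.78

Risk-neutral probability p = (1 + 0.05 − 0.65)/(1.3 − 0.65) = 0.4000/0.6500 = 0.6154
Terminal stock prices: S_uuu = 186.7, S_uud = 93.37, S_udd = 46.69, S_ddd = 23.34
Terminal payoffs (K − S): max(-121.7, 0) = 0, max(-28.37, 0) = 0, max(18.31, 0) = 18.31, max(41.66, 0) = 41.66
Node uu (S = 143.7): continuation = 1/1.05·[0.6154·0.0000 + 0.3846·0.0000] = 0.0000; exercise value = 0.0000 ≤ continuation, so V_uu = 0.0000
Node ud (S = 71.83): continuation = 1/1.05·[0.6154·0.0000 + 0.3846·18.3137] = 6.7083; exercise value = 0.0000 ≤ continuation, so V_ud = 6.7083
Node dd (S = 35.91): continuation = 1/1.05·[0.6154·18.3137 + 0.3846·41.6569] = 25.9923; exercise value = 29.0875 > continuation, so V_dd = 29.0875 (exercise)
Node u (S = 110.5): continuation = 1/1.05·[0.6154·0.0000 + 0.3846·6.7083] = 2.4573; exercise value = 0.0000 ≤ continuation, so V_u = 2.4573
Node d (S = 55.25): continuation = 1/1.05·[0.6154·6.7083 + 0.3846·29.0875] = 14.5864; exercise value = 9.7500 ≤ continuation, so V_d = 14.5864
Node 0 (S = 85): continuation = 1/1.05·[0.6154·2.4573 + 0.3846·14.5864] = 6.7832; exercise value = 0.0000 ≤ continuation, so V_0 = 6.7832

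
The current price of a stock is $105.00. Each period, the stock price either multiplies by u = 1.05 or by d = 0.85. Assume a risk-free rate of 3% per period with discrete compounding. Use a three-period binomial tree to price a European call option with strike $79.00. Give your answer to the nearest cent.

Risk-neutral probability p = (1 + 0.03 − 0.85)/(1.05 − 0.85) = 0.1800/0.2000 = 0.9000
Terminal stock prices: S_uuu = 121.6, S_uud = 98.4, S_udd = 79.66, S_ddd = 64.48
Terminal payoffs (S − K): max(42.55, 0) = 42.55, max(19.4, 0) = 19.4, max(0.6556, 0) = 0.6556, max(-14.52, 0) = 0
Node uu (S = 115.8): V_uu = 1/1.03·[0.9000·42.5506 + 0.1000·19.3981] = 39.0635
Node ud (S = 93.71): V_ud = 1/1.03·[0.9000·19.3981 + 0.1000·0.6556] = 17.0135
Node dd (S = 75.86): V_dd = 1/1.03·[0.9000·0.6556 + 0.1000·0.0000] = 0.5729
Node u (S = 110.2): V_u = 1/1.03·[0.9000·39.0635 + 0.1000·17.0135] = 35.7849
Node d (S = 89.25): V_d = 1/1.03·[0.9000·17.0135 + 0.1000·0.5729] = 14.9218
Node 0 (S = 105): V_0 = 1/1.03·[0.9000·35.7849 + 0.1000·14.9218] = 32.7171

$32.72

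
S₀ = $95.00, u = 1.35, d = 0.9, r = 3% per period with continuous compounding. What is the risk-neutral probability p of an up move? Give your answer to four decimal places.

p = 0.2899

Risk-neutral probability p = (e^0.03 − 0.9)/(1.35 − 0.9) = 0.1305/0.4500 = 0.2899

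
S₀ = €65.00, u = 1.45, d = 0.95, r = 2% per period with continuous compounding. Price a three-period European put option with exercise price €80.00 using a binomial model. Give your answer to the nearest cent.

Risk-neutral probability p = (e^0.02 − 0.95)/(1.45 − 0.95) = 0.0702/0.5000 = 0.1404
Terminal stock prices: S_uuu = 198.2, S_uud = 129.8, S_udd = 85.06, S_ddd = 55.73
Terminal payoffs (K − S): max(-118.2, 0) = 0, max(-49.83, 0) = 0, max(-5.061, 0) = 0, max(24.27, 0) = 24.27
Node uu (S = 136.7): V_uu = e^(−0.02)·[0.1404·0.0000 + 0.8596·0.0000] = 0.0000
Node ud (S = 89.54): V_ud = e^(−0.02)·[0.1404·0.0000 + 0.8596·0.0000] = 0.0000
Node dd (S = 58.66): V_dd = e^(−0.02)·[0.1404·0.0000 + 0.8596·24.2706] = 20.4498
Node u (S = 94.25): V_u = e^(−0.02)·[0.1404·0.0000 + 0.8596·0.0000] = 0.0000
Node d (S = 61.75): V_d = e^(−0.02)·[0.1404·0.0000 + 0.8596·20.4498] = 17.2306
Node 0 (S = 65): V_0 = e^(−0.02)·[0.1404·0.0000 + 0.8596·17.2306] = 14.5181

€14.52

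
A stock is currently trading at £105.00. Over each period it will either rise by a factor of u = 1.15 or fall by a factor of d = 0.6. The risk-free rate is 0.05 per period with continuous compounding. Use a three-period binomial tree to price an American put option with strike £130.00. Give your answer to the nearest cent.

Risk-neutral probability p = (e^0.05 − 0.6)/(1.15 − 0.6) = 0.4513/0.5500 = 0.8205
Terminal stock prices: S_uuu = 159.7, S_uud = 83.32, S_udd = 43.47, S_ddd = 22.68
Terminal payoffs (K − S): max(-29.69, 0) = 0, max(46.68, 0) = 46.68, max(86.53, 0) = 86.53, max(107.3, 0) = 107.3
Node uu (S = 138.9): continuation = e^(−0.05)·[0.8205·0.0000 + 0.1795·46.6825] = 7.9712; exercise value = 0.0000 ≤ continuation, so V_uu = 7.9712
Node ud (S = 72.45): continuation = e^(−0.05)·[0.8205·46.6825 + 0.1795·86.5300] = 51.2098; exercise value = 57.5500 > continuation, so V_ud = 57.5500 (exercise)
Node dd (S = 37.8): continuation = e^(−0.05)·[0.8205·86.5300 + 0.1795·107.3200] = 85.8598; exercise value = 92.2000 > continuation, so V_dd = 92.2000 (exercise)
Node u (S = 120.7): continuation = e^(−0.05)·[0.8205·7.9712 + 0.1795·57.5500] = 16.0481; exercise value = 9.2500 ≤ continuation, so V_u = 16.0481
Node d (S = 63): continuation = e^(−0.05)·[0.8205·57.5500 + 0.1795·92.2000] = 60.6598; exercise value = 67.0000 > continuation, so V_d = 67.0000 (exercise)
Node 0 (S = 105): continuation = e^(−0.05)·[0.8205·16.0481 + 0.1795·67.0000] = 23.9656; exercise value = 25.0000 > continuation, so V_0 = 25.0000 (exercise)

£25.00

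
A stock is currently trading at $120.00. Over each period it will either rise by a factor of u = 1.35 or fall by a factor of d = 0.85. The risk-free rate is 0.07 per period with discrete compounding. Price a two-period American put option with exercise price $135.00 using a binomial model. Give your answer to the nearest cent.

Risk-neutral probability p = (1 + 0.07 − 0.85)/(1.35 − 0.85) = 0.2200/0.5000 = 0.4400
Terminal stock prices: S_uu = 218.7, S_ud = 137.7, S_dd = 86.7
Terminal payoffs (K − S): max(-83.7, 0) = 0, max(-2.7, 0) = 0, max(48.3, 0) = 48.3
Node u (S = 162): continuation = 1/1.07·[0.4400·0.0000 + 0.5600·0.0000] = 0.0000; exercise value = 0.0000 ≤ continuation, so V_u = 0.0000
Node d (S = 102): continuation = 1/1.07·[0.4400·0.0000 + 0.5600·48.3000] = 25.2785; exercise value = 33.0000 > continuation, so V_d = 33.0000 (exercise)
Node 0 (S = 120): continuation = 1/1.07·[0.4400·0.0000 + 0.5600·33.0000] = 17.2710; exercise value = 15.0000 ≤ continuation, so V_0 = 17.2710

$17.27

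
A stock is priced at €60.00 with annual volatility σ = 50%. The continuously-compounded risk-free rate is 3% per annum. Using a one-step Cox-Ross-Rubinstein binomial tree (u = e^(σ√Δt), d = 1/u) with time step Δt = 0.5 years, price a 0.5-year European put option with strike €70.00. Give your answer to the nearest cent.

CRR parameters: u = e^(σ√Δt) = e^(0.5·√0.5) = 1.4241, d = 1/u = 0.7022
Per-period rate: rΔt = 0.03·0.5 = 0.015, so R = e^0.015 = 1.0151
Risk-neutral probability p = (e^0.015 − 0.7022)/(1.4241 − 0.7022) = 0.3129/0.7219 = 0.4335
Terminal stock prices: S_u = 85.45, S_d = 42.13
Terminal payoffs (K − S): max(-15.45, 0) = 0, max(27.87, 0) = 27.87
Node 0 (S = 60): V_0 = e^(−0.015)·[0.4335·0.0000 + 0.5665·27.8687] = 15.5538

€15.55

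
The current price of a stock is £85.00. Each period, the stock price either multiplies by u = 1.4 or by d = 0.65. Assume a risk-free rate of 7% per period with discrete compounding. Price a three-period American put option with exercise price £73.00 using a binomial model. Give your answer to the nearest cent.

£10.29

Risk-neutral probability p = (1 + 0.07 − 0.65)/(1.4 − 0.65) = 0.4200/0.7500 = 0.5600
Terminal stock prices: S_uuu = 233.2, S_uud = 108.3, S_udd = 50.28, S_ddd = 23.34
Terminal payoffs (K − S): max(-160.2, 0) = 0, max(-35.29, 0) = 0, max(22.72, 0) = 22.72, max(49.66, 0) = 49.66
Node uu (S = 166.6): continuation = 1/1.07·[0.5600·0.0000 + 0.4400·0.0000] = 0.0000; exercise value = 0.0000 ≤ continuation, so V_uu = 0.0000
Node ud (S = 77.35): continuation = 1/1.07·[0.5600·0.0000 + 0.4400·22.7225] = 9.3438; exercise value = 0.0000 ≤ continuation, so V_ud = 9.3438
Node dd (S = 35.91): continuation = 1/1.07·[0.5600·22.7225 + 0.4400·49.6569] = 32.3118; exercise value = 37.0875 > continuation, so V_dd = 37.0875 (exercise)
Node u (S = 119): continuation = 1/1.07·[0.5600·0.0000 + 0.4400·9.3438] = 3.8423; exercise value = 0.0000 ≤ continuation, so V_u = 3.8423
Node d (S = 55.25): continuation = 1/1.07·[0.5600·9.3438 + 0.4400·37.0875] = 20.1412; exercise value = 17.7500 ≤ continuation, so V_d = 20.1412
Node 0 (S = 85): continuation = 1/1.07·[0.5600·3.8423 + 0.4400·20.1412] = 10.2933; exercise value = 0.0000 ≤ continuation, so V_0 = 10.2933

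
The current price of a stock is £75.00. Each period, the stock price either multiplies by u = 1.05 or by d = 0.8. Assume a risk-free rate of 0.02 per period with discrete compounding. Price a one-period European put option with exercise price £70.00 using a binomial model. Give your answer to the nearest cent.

Risk-neutral probability p = (1 + 0.02 − 0.8)/(1.05 − 0.8) = 0.2200/0.2500 = 0.8800
Terminal stock prices: S_u = 78.75, S_d = 60
Terminal payoffs (K − S): max(-8.75, 0) = 0, max(10, 0) = 10
Node 0 (S = 75): V_0 = 1/1.02·[0.8800·0.0000 + 0.1200·10.0000] = 1.1765

£1.18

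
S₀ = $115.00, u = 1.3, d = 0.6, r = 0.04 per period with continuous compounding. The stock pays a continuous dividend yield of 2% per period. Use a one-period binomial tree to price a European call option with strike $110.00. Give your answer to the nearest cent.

Per-period risk-free factor R = e^0.04 = 1.0408; dividend-adjusted growth = e^(0.04−0.02) = 1.0202.
Risk-neutral probability p = (1.0202 − 0.6)/(1.3 − 0.6) = 0.4202/0.7000 = 0.6003
Terminal stock prices: S_u = 149.5, S_d = 69
Terminal payoffs (S − K): max(39.5, 0) = 39.5, max(-41, 0) = 0
Node 0 (S = 115): V_0 = e^(−0.04)·[0.6003·39.5000 + 0.3997·0.0000] = 22.7816

$22.78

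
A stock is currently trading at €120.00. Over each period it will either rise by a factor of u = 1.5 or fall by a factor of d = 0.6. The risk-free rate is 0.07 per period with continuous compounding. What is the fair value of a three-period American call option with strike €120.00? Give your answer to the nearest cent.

Risk-neutral probability p = (e^0.07 − 0.6)/(1.5 − 0.6) = 0.4725/0.9000 = 0.5250
Terminal stock prices: S_uuu = 405, S_uud = 162, S_udd = 64.8, S_ddd = 25.92
Terminal payoffs (S − K): max(285, 0) = 285, max(42, 0) = 42, max(-55.2, 0) = 0, max(-94.08, 0) = 0
Node uu (S = 270): continuation = e^(−0.07)·[0.5250·285.0000 + 0.4750·42.0000] = 158.1127; exercise value = 150.0000 ≤ continuation, so V_uu = 158.1127
Node ud (S = 108): continuation = e^(−0.07)·[0.5250·42.0000 + 0.4750·0.0000] = 20.5596; exercise value = 0.0000 ≤ continuation, so V_ud = 20.5596
Node dd (S = 43.2): continuation = e^(−0.07)·[0.5250·0.0000 + 0.4750·0.0000] = 0.0000; exercise value = 0.0000 ≤ continuation, so V_dd = 0.0000
Node u (S = 180): continuation = e^(−0.07)·[0.5250·158.1127 + 0.4750·20.5596] = 86.5040; exercise value = 60.0000 ≤ continuation, so V_u = 86.5040
Node d (S = 72): continuation = e^(−0.07)·[0.5250·20.5596 + 0.4750·0.0000] = 10.0643; exercise value = 0.0000 ≤ continuation, so V_d = 10.0643
Node 0 (S = 120): continuation = e^(−0.07)·[0.5250·86.5040 + 0.4750·10.0643] = 46.8023; exercise value = 0.0000 ≤ continuation, so V_0 = 46.8023

€46.80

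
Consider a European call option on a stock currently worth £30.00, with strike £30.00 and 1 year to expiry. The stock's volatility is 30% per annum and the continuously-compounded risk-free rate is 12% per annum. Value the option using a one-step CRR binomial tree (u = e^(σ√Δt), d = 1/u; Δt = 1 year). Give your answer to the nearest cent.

CRR parameters: u = e^(σ√Δt) = e^(0.3·√1) = 1.3499, d = 1/u = 0.7408
Per-period rate: rΔt = 0.12·1 = 0.12, so R = e^0.12 = 1.1275
Risk-neutral probability p = (e^0.12 − 0.7408)/(1.3499 − 0.7408) = 0.3867/0.6090 = 0.6349
Terminal stock prices: S_u = 40.5, S_d = 22.22
Terminal payoffs (S − K): max(10.5, 0) = 10.5, max(-7.775, 0) = 0
Node 0 (S = 30): V_0 = e^(−0.12)·[0.6349·10.4958 + 0.3651·0.0000] = 5.9102

£5.91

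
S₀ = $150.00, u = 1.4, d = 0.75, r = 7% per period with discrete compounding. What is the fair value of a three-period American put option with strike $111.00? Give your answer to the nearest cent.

$5.99

Risk-neutral probability p = (1 + 0.07 − 0.75)/(1.4 − 0.75) = 0.3200/0.6500 = 0.4923
Terminal stock prices: S_uuu = 411.6, S_uud = 220.5, S_udd = 118.1, S_ddd = 63.28
Terminal payoffs (K − S): max(-300.6, 0) = 0, max(-109.5, 0) = 0, max(-7.125, 0) = 0, max(47.72, 0) = 47.72
Node uu (S = 294): continuation = 1/1.07·[0.4923·0.0000 + 0.5077·0.0000] = 0.0000; exercise value = 0.0000 ≤ continuation, so V_uu = 0.0000
Node ud (S = 157.5): continuation = 1/1.07·[0.4923·0.0000 + 0.5077·0.0000] = 0.0000; exercise value = 0.0000 ≤ continuation, so V_ud = 0.0000
Node dd (S = 84.38): continuation = 1/1.07·[0.4923·0.0000 + 0.5077·47.7188] = 22.6415; exercise value = 26.6250 > continuation, so V_dd = 26.6250 (exercise)
Node u (S = 210): continuation = 1/1.07·[0.4923·0.0000 + 0.5077·0.0000] = 0.0000; exercise value = 0.0000 ≤ continuation, so V_u = 0.0000
Node d (S = 112.5): continuation = 1/1.07·[0.4923·0.0000 + 0.5077·26.6250] = 12.6330; exercise value = 0.0000 ≤ continuation, so V_d = 12.6330
Node 0 (S = 150): continuation = 1/1.07·[0.4923·0.0000 + 0.5077·12.6330] = 5.9941; exercise value = 0.0000 ≤ continuation, so V_0 = 5.9941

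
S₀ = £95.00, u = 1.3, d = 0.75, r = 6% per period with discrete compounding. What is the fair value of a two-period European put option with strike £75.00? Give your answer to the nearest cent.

Risk-neutral probability p = (1 + 0.06 − 0.75)/(1.3 − 0.75) = 0.3100/0.5500 = 0.5636
Terminal stock prices: S_uu = 160.6, S_ud = 92.62, S_dd = 53.44
Terminal payoffs (K − S): max(-85.55, 0) = 0, max(-17.62, 0) = 0, max(21.56, 0) = 21.56
Node u (S = 123.5): V_u = 1/1.06·[0.5636·0.0000 + 0.4364·0.0000] = 0.0000
Node d (S = 71.25): V_d = 1/1.06·[0.5636·0.0000 + 0.4364·21.5625] = 8.8765
Node 0 (S = 95): V_0 = 1/1.06·[0.5636·0.0000 + 0.4364·8.8765] = 3.6541

£3.65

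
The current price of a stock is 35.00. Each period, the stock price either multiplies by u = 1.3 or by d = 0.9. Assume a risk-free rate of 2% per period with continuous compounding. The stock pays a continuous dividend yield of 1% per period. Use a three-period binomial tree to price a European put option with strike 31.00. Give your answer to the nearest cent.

1.97

Per-period risk-free factor R = e^0.02 = 1.0202; dividend-adjusted growth = e^(0.02−0.01) = 1.0101.
Risk-neutral probability p = (1.0101 − 0.9)/(1.3 − 0.9) = 0.1101/0.4000 = 0.2751
Terminal stock prices: S_uuu = 76.89, S_uud = 53.24, S_udd = 36.86, S_ddd = 25.52
Terminal payoffs (K − S): max(-45.89, 0) = 0, max(-22.24, 0) = 0, max(-5.855, 0) = 0, max(5.485, 0) = 5.485
Node uu (S = 59.15): V_uu = e^(−0.02)·[0.2751·0.0000 + 0.7249·0.0000] = 0.0000
Node ud (S = 40.95): V_ud = e^(−0.02)·[0.2751·0.0000 + 0.7249·0.0000] = 0.0000
Node dd (S = 28.35): V_dd = e^(−0.02)·[0.2751·0.0000 + 0.7249·5.4850] = 3.8972
Node u (S = 45.5): V_u = e^(−0.02)·[0.2751·0.0000 + 0.7249·0.0000] = 0.0000
Node d (S = 31.5): V_d = e^(−0.02)·[0.2751·0.0000 + 0.7249·3.8972] = 2.7690
Node 0 (S = 35): V_0 = e^(−0.02)·[0.2751·0.0000 + 0.7249·2.7690] = 1.9675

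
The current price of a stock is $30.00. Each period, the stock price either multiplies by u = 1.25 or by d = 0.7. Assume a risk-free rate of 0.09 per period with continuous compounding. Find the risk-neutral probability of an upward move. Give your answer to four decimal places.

Risk-neutral probability p = (e^0.09 − 0.7)/(1.25 − 0.7) = 0.3942/0.5500 = 0.7167

p = 0.7167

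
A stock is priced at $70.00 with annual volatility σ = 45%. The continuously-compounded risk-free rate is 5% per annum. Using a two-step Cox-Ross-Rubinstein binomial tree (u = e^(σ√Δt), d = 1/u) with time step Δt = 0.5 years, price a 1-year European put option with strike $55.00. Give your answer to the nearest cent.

$4.98

CRR parameters: u = e^(σ√Δt) = e^(0.45·√0.5) = 1.3746, d = 1/u = 0.7275
Per-period rate: rΔt = 0.05·0.5 = 0.025, so R = e^0.025 = 1.0253
Risk-neutral probability p = (e^0.025 − 0.7275)/(1.3746 − 0.7275) = 0.2979/0.6472 = 0.4602
Terminal stock prices: S_uu = 132.3, S_ud = 70, S_dd = 37.04
Terminal payoffs (K − S): max(-77.28, 0) = 0, max(-15, 0) = 0, max(17.96, 0) = 17.96
Node u (S = 96.23): V_u = e^(−0.025)·[0.4602·0.0000 + 0.5398·0.0000] = 0.0000
Node d (S = 50.92): V_d = e^(−0.025)·[0.4602·0.0000 + 0.5398·17.9563] = 9.4529
Node 0 (S = 70): V_0 = e^(−0.025)·[0.4602·0.0000 + 0.5398·9.4529] = 4.9764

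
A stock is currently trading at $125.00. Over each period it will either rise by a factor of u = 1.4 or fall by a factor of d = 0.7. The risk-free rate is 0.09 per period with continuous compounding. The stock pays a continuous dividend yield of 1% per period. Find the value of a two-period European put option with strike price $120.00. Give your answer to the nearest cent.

Per-period risk-free factor R = e^0.09 = 1.0942; dividend-adjusted growth = e^(0.09−0.01) = 1.0833.
Risk-neutral probability p = (1.0833 − 0.7)/(1.4 − 0.7) = 0.3833/0.7000 = 0.5476
Terminal stock prices: S_uu = 245, S_ud = 122.5, S_dd = 61.25
Terminal payoffs (K − S): max(-125, 0) = 0, max(-2.5, 0) = 0, max(58.75, 0) = 58.75
Node u (S = 175): V_u = e^(−0.09)·[0.5476·0.0000 + 0.4524·0.0000] = 0.0000
Node d (S = 87.5): V_d = e^(−0.09)·[0.5476·0.0000 + 0.4524·58.7500] = 24.2934
Node 0 (S = 125): V_0 = e^(−0.09)·[0.5476·0.0000 + 0.4524·24.2934] = 10.0455

$10.05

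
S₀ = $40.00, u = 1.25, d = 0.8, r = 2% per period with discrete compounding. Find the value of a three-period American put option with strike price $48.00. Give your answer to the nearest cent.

$9.94

Risk-neutral probability p = (1 + 0.02 − 0.8)/(1.25 − 0.8) = 0.2200/0.4500 = 0.4889
Terminal stock prices: S_uuu = 78.12, S_uud = 50, S_udd = 32, S_ddd = 20.48
Terminal payoffs (K − S): max(-30.12, 0) = 0, max(-2, 0) = 0, max(16, 0) = 16, max(27.52, 0) = 27.52
Node uu (S = 62.5): continuation = 1/1.02·[0.4889·0.0000 + 0.5111·0.0000] = 0.0000; exercise value = 0.0000 ≤ continuation, so V_uu = 0.0000
Node ud (S = 40): continuation = 1/1.02·[0.4889·0.0000 + 0.5111·16.0000] = 8.0174; exercise value = 8.0000 ≤ continuation, so V_ud = 8.0174
Node dd (S = 25.6): continuation = 1/1.02·[0.4889·16.0000 + 0.5111·27.5200] = 21.4588; exercise value = 22.4000 > continuation, so V_dd = 22.4000 (exercise)
Node u (S = 50): continuation = 1/1.02·[0.4889·0.0000 + 0.5111·8.0174] = 4.0174; exercise value = 0.0000 ≤ continuation, so V_u = 4.0174
Node d (S = 32): continuation = 1/1.02·[0.4889·8.0174 + 0.5111·22.4000] = 15.0672; exercise value = 16.0000 > continuation, so V_d = 16.0000 (exercise)
Node 0 (S = 40): continuation = 1/1.02·[0.4889·4.0174 + 0.5111·16.0000] = 9.9430; exercise value = 8.0000 ≤ continuation, so V_0 = 9.9430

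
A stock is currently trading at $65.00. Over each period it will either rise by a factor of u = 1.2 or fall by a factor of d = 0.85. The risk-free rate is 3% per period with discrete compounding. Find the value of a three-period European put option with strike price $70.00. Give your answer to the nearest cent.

$7.70

Risk-neutral probability p = (1 + 0.03 − 0.85)/(1.2 − 0.85) = 0.1800/0.3500 = 0.5143
Terminal stock prices: S_uuu = 112.3, S_uud = 79.56, S_udd = 56.35, S_ddd = 39.92
Terminal payoffs (K − S): max(-42.32, 0) = 0, max(-9.56, 0) = 0, max(13.65, 0) = 13.65, max(30.08, 0) = 30.08
Node uu (S = 93.6): V_uu = 1/1.03·[0.5143·0.0000 + 0.4857·0.0000] = 0.0000
Node ud (S = 66.3): V_ud = 1/1.03·[0.5143·0.0000 + 0.4857·13.6450] = 6.4345
Node dd (S = 46.96): V_dd = 1/1.03·[0.5143·13.6450 + 0.4857·30.0819] = 20.9987
Node u (S = 78): V_u = 1/1.03·[0.5143·0.0000 + 0.4857·6.4345] = 3.0343
Node d (S = 55.25): V_d = 1/1.03·[0.5143·6.4345 + 0.4857·20.9987] = 13.1151
Node 0 (S = 65): V_0 = 1/1.03·[0.5143·3.0343 + 0.4857·13.1151] = 7.6997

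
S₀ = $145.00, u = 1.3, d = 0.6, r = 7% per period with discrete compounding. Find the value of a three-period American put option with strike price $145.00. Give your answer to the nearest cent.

$23.96

Risk-neutral probability p = (1 + 0.07 − 0.6)/(1.3 − 0.6) = 0.4700/0.7000 = 0.6714
Terminal stock prices: S_uuu = 318.6, S_uud = 147, S_udd = 67.86, S_ddd = 31.32
Terminal payoffs (K − S): max(-173.6, 0) = 0, max(-2.03, 0) = 0, max(77.14, 0) = 77.14, max(113.7, 0) = 113.7
Node uu (S = 245.1): continuation = 1/1.07·[0.6714·0.0000 + 0.3286·0.0000] = 0.0000; exercise value = 0.0000 ≤ continuation, so V_uu = 0.0000
Node ud (S = 113.1): continuation = 1/1.07·[0.6714·0.0000 + 0.3286·77.1400] = 23.6879; exercise value = 31.9000 > continuation, so V_ud = 31.9000 (exercise)
Node dd (S = 52.2): continuation = 1/1.07·[0.6714·77.1400 + 0.3286·113.6800] = 83.3140; exercise value = 92.8000 > continuation, so V_dd = 92.8000 (exercise)
Node u (S = 188.5): continuation = 1/1.07·[0.6714·0.0000 + 0.3286·31.9000] = 9.7957; exercise value = 0.0000 ≤ continuation, so V_u = 9.7957
Node d (S = 87): continuation = 1/1.07·[0.6714·31.9000 + 0.3286·92.8000] = 48.5140; exercise value = 58.0000 > continuation, so V_d = 58.0000 (exercise)
Node 0 (S = 145): continuation = 1/1.07·[0.6714·9.7957 + 0.3286·58.0000] = 23.9573; exercise value = 0.0000 ≤ continuation, so V_0 = 23.9573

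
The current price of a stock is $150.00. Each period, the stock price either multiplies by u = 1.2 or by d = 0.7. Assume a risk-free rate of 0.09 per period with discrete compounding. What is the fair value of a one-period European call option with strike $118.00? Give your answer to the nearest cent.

Risk-neutral probability p = (1 + 0.09 − 0.7)/(1.2 − 0.7) = 0.3900/0.5000 = 0.7800
Terminal stock prices: S_u = 180, S_d = 105
Terminal payoffs (S − K): max(62, 0) = 62, max(-13, 0) = 0
Node 0 (S = 150): V_0 = 1/1.09·[0.7800·62.0000 + 0.2200·0.0000] = 44.3670

$44.37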